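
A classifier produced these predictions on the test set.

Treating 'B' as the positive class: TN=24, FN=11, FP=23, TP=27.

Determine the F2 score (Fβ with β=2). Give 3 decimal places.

Fβ = (1+β²)·TP / ((1+β²)·TP + β²·FN + FP), with β²=4
= 5·27 / (5·27 + 4·11 + 23) = 0.668

0.668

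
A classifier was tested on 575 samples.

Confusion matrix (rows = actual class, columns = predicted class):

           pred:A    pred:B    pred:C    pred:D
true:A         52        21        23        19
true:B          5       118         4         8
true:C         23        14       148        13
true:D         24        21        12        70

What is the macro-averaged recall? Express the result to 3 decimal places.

0.656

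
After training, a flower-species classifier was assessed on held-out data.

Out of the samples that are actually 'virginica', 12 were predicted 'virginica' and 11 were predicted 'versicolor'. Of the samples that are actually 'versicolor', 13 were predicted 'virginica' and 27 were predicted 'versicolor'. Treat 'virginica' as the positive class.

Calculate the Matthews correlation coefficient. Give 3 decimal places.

0.194

MCC = (TP·TN − FP·FN) / √((TP+FP)(TP+FN)(TN+FP)(TN+FN))
Numerator = 12·27 − 13·11 = 181
Denominator = √(25·23·40·38) = √874000 = 934.8797
MCC = 181 / 934.8797 = 0.194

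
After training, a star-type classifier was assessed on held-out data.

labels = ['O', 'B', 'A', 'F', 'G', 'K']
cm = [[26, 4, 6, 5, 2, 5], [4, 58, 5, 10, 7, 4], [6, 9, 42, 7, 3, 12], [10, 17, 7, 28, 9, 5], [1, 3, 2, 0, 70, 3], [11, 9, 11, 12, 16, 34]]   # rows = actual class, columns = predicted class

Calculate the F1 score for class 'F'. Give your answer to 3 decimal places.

One-vs-rest for 'F': TP = diagonal; FP = other classes predicted 'F'; FN = 'F' predicted as other.
F1 score = 2·TP/(2·TP+FP+FN).
F: TP=28, FP=5+10+7+0+12=34, FN=10+17+7+9+5=48 → 56/138 = 0.4058

0.406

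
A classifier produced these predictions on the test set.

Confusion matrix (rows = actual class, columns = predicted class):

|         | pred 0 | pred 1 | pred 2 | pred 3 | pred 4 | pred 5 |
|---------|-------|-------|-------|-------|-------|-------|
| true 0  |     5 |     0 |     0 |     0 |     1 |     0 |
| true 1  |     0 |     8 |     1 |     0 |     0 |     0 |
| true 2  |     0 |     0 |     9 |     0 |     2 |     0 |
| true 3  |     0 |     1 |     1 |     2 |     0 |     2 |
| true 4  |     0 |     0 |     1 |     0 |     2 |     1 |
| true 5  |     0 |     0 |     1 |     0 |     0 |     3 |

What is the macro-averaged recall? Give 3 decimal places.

Per-class recall (TP/(TP+FN)):
  0: TP=5, FN=0+0+0+1+0=1 → 5/6 = 0.8333
  1: TP=8, FN=0+1+0+0+0=1 → 8/9 = 0.8889
  2: TP=9, FN=0+0+0+2+0=2 → 9/11 = 0.8182
  3: TP=2, FN=0+1+1+0+2=4 → 2/6 = 0.3333
  4: TP=2, FN=0+0+1+0+1=2 → 2/4 = 0.5000
  5: TP=3, FN=0+0+1+0+0=1 → 3/4 = 0.7500
Macro-recall = mean = (0.8333 + 0.8889 + 0.8182 + 0.3333 + 0.5000 + 0.7500) / 6 = 0.687

0.687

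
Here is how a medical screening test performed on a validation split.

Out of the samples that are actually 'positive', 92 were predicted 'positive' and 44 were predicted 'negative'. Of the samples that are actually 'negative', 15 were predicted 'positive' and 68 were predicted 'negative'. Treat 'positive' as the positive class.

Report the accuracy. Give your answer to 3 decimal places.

Accuracy = (TP+TN)/N = (92+68)/219 = 0.731

0.731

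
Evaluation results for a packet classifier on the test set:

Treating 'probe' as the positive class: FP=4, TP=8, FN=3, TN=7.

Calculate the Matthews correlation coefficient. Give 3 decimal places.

0.365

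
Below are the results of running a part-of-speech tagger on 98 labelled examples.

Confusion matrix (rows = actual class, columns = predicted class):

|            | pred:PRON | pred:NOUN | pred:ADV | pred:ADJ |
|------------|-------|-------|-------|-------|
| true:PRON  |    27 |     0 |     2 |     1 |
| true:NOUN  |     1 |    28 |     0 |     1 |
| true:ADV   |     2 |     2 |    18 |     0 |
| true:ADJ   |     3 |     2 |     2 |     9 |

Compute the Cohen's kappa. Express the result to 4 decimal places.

Observed agreement pₒ = trace/N = 82/98 = 0.83673
Expected agreement pₑ = Σ (rowᵢ·colᵢ)/N² = (30·33 + 30·32 + 22·22 + 16·11)/98² = 0.27176
κ = (pₒ − pₑ)/(1 − pₑ) = (0.83673 − 0.27176)/(1 − 0.27176) = 0.7758

0.7758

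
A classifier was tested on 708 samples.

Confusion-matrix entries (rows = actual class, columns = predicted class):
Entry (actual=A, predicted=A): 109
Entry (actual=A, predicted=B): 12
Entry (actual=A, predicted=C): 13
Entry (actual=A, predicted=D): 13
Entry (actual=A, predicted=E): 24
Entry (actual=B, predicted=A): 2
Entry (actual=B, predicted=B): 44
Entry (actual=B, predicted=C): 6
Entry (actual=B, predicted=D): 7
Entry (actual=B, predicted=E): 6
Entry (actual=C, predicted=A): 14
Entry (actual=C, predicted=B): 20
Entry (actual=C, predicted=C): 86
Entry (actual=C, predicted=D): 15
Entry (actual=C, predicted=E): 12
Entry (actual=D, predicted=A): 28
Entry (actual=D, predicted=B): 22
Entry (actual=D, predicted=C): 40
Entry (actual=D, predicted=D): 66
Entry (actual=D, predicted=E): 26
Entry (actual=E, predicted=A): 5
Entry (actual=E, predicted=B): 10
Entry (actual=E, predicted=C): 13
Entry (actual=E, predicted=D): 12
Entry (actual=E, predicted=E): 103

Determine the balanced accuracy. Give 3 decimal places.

0.596

Balanced accuracy = mean of per-class recall.
  A: recall = 109/171 = 0.6374
  B: recall = 44/65 = 0.6769
  C: recall = 86/147 = 0.5850
  D: recall = 66/182 = 0.3626
  E: recall = 103/143 = 0.7203
Mean = (0.6374 + 0.6769 + 0.5850 + 0.3626 + 0.7203) / 5 = 0.596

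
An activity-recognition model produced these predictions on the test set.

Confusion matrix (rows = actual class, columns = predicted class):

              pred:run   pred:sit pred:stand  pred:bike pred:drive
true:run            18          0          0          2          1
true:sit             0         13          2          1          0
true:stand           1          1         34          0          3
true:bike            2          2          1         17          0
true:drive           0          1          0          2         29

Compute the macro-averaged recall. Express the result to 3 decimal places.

0.844

Per-class recall (TP/(TP+FN)):
  run: TP=18, FN=0+0+2+1=3 → 18/21 = 0.8571
  sit: TP=13, FN=0+2+1+0=3 → 13/16 = 0.8125
  stand: TP=34, FN=1+1+0+3=5 → 34/39 = 0.8718
  bike: TP=17, FN=2+2+1+0=5 → 17/22 = 0.7727
  drive: TP=29, FN=0+1+0+2=3 → 29/32 = 0.9063
Macro-recall = mean = (0.8571 + 0.8125 + 0.8718 + 0.7727 + 0.9063) / 5 = 0.844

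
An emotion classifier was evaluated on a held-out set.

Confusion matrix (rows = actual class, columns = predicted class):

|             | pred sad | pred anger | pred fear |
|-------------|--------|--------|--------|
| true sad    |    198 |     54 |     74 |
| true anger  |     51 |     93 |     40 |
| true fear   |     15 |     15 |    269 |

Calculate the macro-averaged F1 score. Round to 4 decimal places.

0.6659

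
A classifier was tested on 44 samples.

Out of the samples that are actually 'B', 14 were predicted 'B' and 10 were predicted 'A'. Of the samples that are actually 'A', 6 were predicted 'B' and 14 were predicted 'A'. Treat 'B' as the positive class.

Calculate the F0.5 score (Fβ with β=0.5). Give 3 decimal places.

Fβ = (1+β²)·TP / ((1+β²)·TP + β²·FN + FP), with β²=1/4
= 1.25·14 / (1.25·14 + 0.25·10 + 6) = 0.673

0.673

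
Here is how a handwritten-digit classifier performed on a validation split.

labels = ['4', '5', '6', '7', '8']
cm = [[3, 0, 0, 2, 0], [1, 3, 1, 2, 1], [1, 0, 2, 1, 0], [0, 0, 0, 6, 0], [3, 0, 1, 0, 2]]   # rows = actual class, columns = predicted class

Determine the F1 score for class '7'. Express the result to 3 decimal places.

Take TP from the diagonal, FP from the rest of the '7' prediction marginal, FN from the rest of the '7' actual marginal.
F1 score = 2·TP/(2·TP+FP+FN).
7: TP=6, FP=2+2+1+0=5, FN=0+0+0+0=0 → 12/17 = 0.7059

0.706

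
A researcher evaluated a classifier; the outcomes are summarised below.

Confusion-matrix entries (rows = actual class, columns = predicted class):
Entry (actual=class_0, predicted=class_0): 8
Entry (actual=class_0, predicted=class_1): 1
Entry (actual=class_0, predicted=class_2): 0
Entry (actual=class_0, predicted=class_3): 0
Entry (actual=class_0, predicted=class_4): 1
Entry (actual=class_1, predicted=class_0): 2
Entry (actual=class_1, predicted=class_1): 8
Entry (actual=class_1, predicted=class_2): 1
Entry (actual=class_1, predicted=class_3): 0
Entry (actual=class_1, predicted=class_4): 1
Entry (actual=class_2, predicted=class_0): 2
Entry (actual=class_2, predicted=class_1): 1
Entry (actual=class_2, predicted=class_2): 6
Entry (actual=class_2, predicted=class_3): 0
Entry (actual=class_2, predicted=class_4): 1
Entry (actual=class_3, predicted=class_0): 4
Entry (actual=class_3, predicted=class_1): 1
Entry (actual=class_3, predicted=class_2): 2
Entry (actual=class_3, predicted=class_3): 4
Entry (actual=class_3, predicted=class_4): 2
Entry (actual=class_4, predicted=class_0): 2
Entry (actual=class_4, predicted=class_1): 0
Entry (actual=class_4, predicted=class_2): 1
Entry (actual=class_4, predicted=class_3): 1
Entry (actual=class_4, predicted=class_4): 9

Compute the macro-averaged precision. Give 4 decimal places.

0.6429

Per-class precision (TP/(TP+FP)):
  class_0: TP=8, FP=2+2+4+2=10 → 8/18 = 0.44444
  class_1: TP=8, FP=1+1+1+0=3 → 8/11 = 0.72727
  class_2: TP=6, FP=0+1+2+1=4 → 6/10 = 0.60000
  class_3: TP=4, FP=0+0+0+1=1 → 4/5 = 0.80000
  class_4: TP=9, FP=1+1+1+2=5 → 9/14 = 0.64286
Macro-precision = mean = (0.44444 + 0.72727 + 0.60000 + 0.80000 + 0.64286) / 5 = 0.6429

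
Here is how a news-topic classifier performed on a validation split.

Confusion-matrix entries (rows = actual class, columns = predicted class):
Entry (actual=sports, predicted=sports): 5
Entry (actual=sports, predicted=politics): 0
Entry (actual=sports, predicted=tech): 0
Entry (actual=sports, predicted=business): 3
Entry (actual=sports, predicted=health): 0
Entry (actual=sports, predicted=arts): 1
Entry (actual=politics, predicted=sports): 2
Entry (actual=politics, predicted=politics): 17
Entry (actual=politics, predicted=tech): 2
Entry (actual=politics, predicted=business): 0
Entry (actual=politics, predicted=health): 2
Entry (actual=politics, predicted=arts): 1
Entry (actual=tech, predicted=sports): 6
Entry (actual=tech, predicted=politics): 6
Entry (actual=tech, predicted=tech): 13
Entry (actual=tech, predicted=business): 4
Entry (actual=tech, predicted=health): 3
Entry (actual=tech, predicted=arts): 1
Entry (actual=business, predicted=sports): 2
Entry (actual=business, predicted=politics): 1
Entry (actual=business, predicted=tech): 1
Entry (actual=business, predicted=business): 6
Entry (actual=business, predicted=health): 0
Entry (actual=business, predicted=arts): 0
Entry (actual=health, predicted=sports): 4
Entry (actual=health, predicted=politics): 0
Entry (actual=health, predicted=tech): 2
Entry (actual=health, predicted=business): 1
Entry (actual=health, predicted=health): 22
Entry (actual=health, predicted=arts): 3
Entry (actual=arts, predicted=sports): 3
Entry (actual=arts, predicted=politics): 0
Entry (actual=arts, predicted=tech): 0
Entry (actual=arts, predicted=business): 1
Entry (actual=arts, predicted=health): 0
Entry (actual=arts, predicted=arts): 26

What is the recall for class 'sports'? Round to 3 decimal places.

One-vs-rest for 'sports': TP = diagonal; FP = other classes predicted 'sports'; FN = 'sports' predicted as other.
recall = TP/(TP+FN).
sports: TP=5, FN=0+0+3+0+1=4 → 5/9 = 0.5556

0.556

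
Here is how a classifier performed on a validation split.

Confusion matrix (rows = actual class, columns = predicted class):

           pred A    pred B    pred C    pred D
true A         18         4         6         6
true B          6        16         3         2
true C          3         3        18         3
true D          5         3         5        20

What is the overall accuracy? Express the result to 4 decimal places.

0.5950

Accuracy = trace / total = (18+16+18+20=72) / 121 = 72/121 = 0.5950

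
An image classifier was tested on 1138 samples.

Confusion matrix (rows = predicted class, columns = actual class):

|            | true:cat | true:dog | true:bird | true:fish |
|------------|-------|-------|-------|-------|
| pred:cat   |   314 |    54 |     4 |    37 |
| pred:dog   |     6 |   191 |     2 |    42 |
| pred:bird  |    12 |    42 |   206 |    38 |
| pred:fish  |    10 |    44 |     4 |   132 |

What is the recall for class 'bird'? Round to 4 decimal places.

recall = TP/(TP+FN).
bird: TP=206, FN=4+2+4=10 → 206/216 = 0.95370

0.9537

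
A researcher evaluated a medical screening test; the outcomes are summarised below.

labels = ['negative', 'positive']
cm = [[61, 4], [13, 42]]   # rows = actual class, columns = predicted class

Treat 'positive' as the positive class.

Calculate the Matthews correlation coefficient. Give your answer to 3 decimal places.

0.720

MCC = (TP·TN − FP·FN) / √((TP+FP)(TP+FN)(TN+FP)(TN+FN))
Numerator = 42·61 − 4·13 = 2510
Denominator = √(46·55·65·74) = √12169300 = 3488.4524
MCC = 2510 / 3488.4524 = 0.720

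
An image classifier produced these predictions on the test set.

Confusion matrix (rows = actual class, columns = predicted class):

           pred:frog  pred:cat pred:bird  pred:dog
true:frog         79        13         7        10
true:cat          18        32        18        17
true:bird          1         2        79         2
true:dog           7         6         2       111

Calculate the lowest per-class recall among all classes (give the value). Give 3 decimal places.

0.376

Per-class recall (TP/(TP+FN)):
  frog: TP=79, FN=13+7+10=30 → 79/109 = 0.7248
  cat: TP=32, FN=18+18+17=53 → 32/85 = 0.3765
  bird: TP=79, FN=1+2+2=5 → 79/84 = 0.9405
  dog: TP=111, FN=7+6+2=15 → 111/126 = 0.8810
Lowest is class 'cat' with recall = 0.376.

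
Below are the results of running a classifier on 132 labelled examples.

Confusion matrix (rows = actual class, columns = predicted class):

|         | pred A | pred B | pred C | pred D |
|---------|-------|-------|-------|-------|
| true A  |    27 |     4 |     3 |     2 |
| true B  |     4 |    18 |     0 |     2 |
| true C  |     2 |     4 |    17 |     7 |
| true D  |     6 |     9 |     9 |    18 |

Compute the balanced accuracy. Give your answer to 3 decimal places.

Balanced accuracy = mean of per-class recall.
  A: recall = 27/36 = 0.7500
  B: recall = 18/24 = 0.7500
  C: recall = 17/30 = 0.5667
  D: recall = 18/42 = 0.4286
Mean = (0.7500 + 0.7500 + 0.5667 + 0.4286) / 4 = 0.624

0.624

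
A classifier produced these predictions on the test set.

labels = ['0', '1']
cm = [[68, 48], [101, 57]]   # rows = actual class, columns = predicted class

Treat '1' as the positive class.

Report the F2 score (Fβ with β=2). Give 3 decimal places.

0.387

Fβ = (1+β²)·TP / ((1+β²)·TP + β²·FN + FP), with β²=4
= 5·57 / (5·57 + 4·101 + 48) = 0.387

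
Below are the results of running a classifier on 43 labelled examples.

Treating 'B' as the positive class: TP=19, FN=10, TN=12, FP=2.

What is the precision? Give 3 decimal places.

0.905

Precision = TP/(TP+FP) = 19/(19+2) = 19/21 = 0.905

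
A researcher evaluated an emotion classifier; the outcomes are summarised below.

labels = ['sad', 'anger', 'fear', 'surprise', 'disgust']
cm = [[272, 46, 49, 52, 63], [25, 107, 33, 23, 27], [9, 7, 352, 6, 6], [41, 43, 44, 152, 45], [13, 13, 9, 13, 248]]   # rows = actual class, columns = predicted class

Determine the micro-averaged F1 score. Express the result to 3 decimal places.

Micro-averaging pools counts across classes: ΣTP=1131, ΣFP=567, ΣFN=567.
Micro-F1 score = 2·TP/(2·TP+FP+FN) on pooled counts = 0.666 (equals overall accuracy in single-label multiclass).

0.666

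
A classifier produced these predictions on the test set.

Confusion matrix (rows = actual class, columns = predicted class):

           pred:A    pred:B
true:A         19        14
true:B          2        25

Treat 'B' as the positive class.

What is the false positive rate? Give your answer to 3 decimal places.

FPR = FP/(FP+TN) = 14/(14+19) = 0.424

0.424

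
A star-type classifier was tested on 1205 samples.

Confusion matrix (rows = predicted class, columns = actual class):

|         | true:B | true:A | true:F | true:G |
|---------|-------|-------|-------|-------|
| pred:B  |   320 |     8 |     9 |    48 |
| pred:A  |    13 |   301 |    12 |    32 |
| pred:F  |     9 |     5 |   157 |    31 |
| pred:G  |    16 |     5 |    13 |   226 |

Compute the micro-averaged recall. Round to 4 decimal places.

0.8332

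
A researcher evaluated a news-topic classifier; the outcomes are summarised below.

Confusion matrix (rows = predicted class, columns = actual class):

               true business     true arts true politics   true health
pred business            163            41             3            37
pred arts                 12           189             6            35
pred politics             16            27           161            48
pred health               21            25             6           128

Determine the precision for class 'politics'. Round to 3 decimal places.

One-vs-rest for 'politics': TP = diagonal; FP = other classes predicted 'politics'; FN = 'politics' predicted as other.
precision = TP/(TP+FP).
politics: TP=161, FP=16+27+48=91 → 161/252 = 0.6389

0.639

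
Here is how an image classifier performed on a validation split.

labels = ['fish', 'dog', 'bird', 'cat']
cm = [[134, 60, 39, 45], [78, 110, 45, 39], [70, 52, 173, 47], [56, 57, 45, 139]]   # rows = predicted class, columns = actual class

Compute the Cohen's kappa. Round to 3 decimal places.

Observed agreement pₒ = trace/N = 556/1189 = 0.4676
Expected agreement pₑ = Σ (rowᵢ·colᵢ)/N² = (338·278 + 279·272 + 302·342 + 270·297)/1189² = 0.2499
κ = (pₒ − pₑ)/(1 − pₑ) = (0.4676 − 0.2499)/(1 − 0.2499) = 0.290

0.290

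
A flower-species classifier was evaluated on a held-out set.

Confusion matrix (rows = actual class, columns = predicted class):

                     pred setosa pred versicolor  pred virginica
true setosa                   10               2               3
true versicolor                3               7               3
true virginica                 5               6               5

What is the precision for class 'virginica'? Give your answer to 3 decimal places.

0.455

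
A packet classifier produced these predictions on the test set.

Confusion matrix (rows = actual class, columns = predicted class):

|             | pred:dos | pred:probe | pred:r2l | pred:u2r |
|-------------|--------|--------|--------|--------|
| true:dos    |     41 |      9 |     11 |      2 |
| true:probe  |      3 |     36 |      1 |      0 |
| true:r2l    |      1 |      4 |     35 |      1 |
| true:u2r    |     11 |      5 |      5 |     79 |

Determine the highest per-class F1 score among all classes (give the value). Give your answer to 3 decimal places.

0.868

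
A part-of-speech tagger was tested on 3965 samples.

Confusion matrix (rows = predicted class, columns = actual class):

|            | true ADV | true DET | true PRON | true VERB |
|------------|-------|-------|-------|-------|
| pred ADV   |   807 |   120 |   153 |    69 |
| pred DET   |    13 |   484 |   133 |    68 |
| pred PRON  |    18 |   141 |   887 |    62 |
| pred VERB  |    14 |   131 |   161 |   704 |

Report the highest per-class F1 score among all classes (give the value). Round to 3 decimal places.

Per-class F1 score (2·TP/(2·TP+FP+FN)):
  ADV: TP=807, FP=120+153+69=342, FN=13+18+14=45 → 1614/2001 = 0.8066
  DET: TP=484, FP=13+133+68=214, FN=120+141+131=392 → 968/1574 = 0.6150
  PRON: TP=887, FP=18+141+62=221, FN=153+133+161=447 → 1774/2442 = 0.7265
  VERB: TP=704, FP=14+131+161=306, FN=69+68+62=199 → 1408/1913 = 0.7360
Highest is class 'ADV' with F1 score = 0.807.

0.807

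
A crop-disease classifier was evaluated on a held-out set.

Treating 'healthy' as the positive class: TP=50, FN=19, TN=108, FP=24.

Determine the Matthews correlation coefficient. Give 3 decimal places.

MCC = (TP·TN − FP·FN) / √((TP+FP)(TP+FN)(TN+FP)(TN+FN))
Numerator = 50·108 − 24·19 = 4944
Denominator = √(74·69·132·127) = √85596984 = 9251.8638
MCC = 4944 / 9251.8638 = 0.534

0.534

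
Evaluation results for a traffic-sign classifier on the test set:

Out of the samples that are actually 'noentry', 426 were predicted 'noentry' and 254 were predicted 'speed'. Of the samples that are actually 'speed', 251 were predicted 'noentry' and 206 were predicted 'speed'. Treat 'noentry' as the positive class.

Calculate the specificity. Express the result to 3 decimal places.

0.451

Specificity = TN/(TN+FP) = 206/(206+251) = 0.451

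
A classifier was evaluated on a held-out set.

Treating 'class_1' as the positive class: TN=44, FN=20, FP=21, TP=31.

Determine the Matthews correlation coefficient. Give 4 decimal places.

MCC = (TP·TN − FP·FN) / √((TP+FP)(TP+FN)(TN+FP)(TN+FN))
Numerator = 31·44 − 21·20 = 944
Denominator = √(52·51·65·64) = √11032320 = 3321.4936
MCC = 944 / 3321.4936 = 0.2842

0.2842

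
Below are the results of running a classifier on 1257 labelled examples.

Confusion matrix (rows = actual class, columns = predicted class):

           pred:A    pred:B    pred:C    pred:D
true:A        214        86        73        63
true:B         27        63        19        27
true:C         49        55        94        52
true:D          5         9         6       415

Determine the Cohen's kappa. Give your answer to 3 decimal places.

0.477

Observed agreement pₒ = trace/N = 786/1257 = 0.6253
Expected agreement pₑ = Σ (rowᵢ·colᵢ)/N² = (436·295 + 136·213 + 250·192 + 435·557)/1257² = 0.2835
κ = (pₒ − pₑ)/(1 − pₑ) = (0.6253 − 0.2835)/(1 − 0.2835) = 0.477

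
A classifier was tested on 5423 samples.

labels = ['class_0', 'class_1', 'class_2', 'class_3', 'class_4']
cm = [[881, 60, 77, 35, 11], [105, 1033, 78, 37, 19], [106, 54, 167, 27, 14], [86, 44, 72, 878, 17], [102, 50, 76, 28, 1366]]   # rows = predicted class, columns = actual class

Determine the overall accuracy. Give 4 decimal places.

0.7975

Accuracy = trace / total = (881+1033+167+878+1366=4325) / 5423 = 4325/5423 = 0.7975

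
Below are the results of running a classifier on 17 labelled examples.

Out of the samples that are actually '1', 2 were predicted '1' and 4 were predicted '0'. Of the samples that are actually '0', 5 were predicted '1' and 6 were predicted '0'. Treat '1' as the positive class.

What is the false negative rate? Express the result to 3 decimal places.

FNR = FN/(FN+TP) = 4/(4+2) = 0.667

0.667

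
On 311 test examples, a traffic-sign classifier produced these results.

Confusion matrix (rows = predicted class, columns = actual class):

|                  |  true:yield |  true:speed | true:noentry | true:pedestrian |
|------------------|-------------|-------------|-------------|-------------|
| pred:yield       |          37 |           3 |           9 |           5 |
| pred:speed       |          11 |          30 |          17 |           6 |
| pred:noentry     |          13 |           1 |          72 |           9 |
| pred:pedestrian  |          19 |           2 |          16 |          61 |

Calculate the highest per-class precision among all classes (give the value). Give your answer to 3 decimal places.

Per-class precision (TP/(TP+FP)):
  yield: TP=37, FP=3+9+5=17 → 37/54 = 0.6852
  speed: TP=30, FP=11+17+6=34 → 30/64 = 0.4688
  noentry: TP=72, FP=13+1+9=23 → 72/95 = 0.7579
  pedestrian: TP=61, FP=19+2+16=37 → 61/98 = 0.6224
Highest is class 'noentry' with precision = 0.758.

0.758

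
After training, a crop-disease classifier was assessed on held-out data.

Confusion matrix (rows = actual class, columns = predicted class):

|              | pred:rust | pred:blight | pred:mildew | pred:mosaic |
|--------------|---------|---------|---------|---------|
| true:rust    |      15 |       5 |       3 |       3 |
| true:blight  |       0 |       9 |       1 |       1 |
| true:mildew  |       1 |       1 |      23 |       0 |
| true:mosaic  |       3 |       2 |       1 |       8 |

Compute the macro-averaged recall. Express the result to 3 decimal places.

0.722

Per-class recall (TP/(TP+FN)):
  rust: TP=15, FN=5+3+3=11 → 15/26 = 0.5769
  blight: TP=9, FN=0+1+1=2 → 9/11 = 0.8182
  mildew: TP=23, FN=1+1+0=2 → 23/25 = 0.9200
  mosaic: TP=8, FN=3+2+1=6 → 8/14 = 0.5714
Macro-recall = mean = (0.5769 + 0.8182 + 0.9200 + 0.5714) / 4 = 0.722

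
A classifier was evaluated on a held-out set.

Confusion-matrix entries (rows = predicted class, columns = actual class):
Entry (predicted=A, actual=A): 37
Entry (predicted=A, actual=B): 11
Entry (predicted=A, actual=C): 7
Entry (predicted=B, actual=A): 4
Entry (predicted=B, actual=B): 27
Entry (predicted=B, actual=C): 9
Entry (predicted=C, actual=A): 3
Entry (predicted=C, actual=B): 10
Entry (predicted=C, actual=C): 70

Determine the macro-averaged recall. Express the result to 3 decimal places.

Per-class recall (TP/(TP+FN)):
  A: TP=37, FN=4+3=7 → 37/44 = 0.8409
  B: TP=27, FN=11+10=21 → 27/48 = 0.5625
  C: TP=70, FN=7+9=16 → 70/86 = 0.8140
Macro-recall = mean = (0.8409 + 0.5625 + 0.8140) / 3 = 0.739

0.739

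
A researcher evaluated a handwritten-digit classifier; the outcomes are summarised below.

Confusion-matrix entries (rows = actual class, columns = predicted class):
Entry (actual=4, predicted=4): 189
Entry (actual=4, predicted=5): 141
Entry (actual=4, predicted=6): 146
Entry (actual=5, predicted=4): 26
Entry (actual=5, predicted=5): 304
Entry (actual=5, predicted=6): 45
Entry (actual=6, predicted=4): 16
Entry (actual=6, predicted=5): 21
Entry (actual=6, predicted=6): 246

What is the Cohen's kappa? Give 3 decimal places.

0.490

Observed agreement pₒ = trace/N = 739/1134 = 0.6517
Expected agreement pₑ = Σ (rowᵢ·colᵢ)/N² = (476·231 + 375·466 + 283·437)/1134² = 0.3176
κ = (pₒ − pₑ)/(1 − pₑ) = (0.6517 − 0.3176)/(1 − 0.3176) = 0.490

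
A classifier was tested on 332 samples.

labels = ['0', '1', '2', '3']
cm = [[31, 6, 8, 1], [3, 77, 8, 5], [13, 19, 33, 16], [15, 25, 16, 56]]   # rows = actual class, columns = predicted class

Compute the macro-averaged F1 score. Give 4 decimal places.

0.5789

Per-class F1 score (2·TP/(2·TP+FP+FN)):
  0: TP=31, FP=3+13+15=31, FN=6+8+1=15 → 62/108 = 0.57407
  1: TP=77, FP=6+19+25=50, FN=3+8+5=16 → 154/220 = 0.70000
  2: TP=33, FP=8+8+16=32, FN=13+19+16=48 → 66/146 = 0.45205
  3: TP=56, FP=1+5+16=22, FN=15+25+16=56 → 112/190 = 0.58947
Macro-F1 score = mean = (0.57407 + 0.70000 + 0.45205 + 0.58947) / 4 = 0.5789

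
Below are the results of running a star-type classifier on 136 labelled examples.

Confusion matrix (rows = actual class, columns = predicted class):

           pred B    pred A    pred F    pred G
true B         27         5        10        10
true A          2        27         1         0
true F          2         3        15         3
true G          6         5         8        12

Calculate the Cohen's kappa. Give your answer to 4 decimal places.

0.4586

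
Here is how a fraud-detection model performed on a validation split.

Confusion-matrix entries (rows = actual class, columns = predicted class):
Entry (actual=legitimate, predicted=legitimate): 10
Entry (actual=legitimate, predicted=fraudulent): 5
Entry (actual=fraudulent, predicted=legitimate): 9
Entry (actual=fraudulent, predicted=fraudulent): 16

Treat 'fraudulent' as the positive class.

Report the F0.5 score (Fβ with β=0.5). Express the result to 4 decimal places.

0.7339

Fβ = (1+β²)·TP / ((1+β²)·TP + β²·FN + FP), with β²=1/4
= 1.25·16 / (1.25·16 + 0.25·9 + 5) = 0.7339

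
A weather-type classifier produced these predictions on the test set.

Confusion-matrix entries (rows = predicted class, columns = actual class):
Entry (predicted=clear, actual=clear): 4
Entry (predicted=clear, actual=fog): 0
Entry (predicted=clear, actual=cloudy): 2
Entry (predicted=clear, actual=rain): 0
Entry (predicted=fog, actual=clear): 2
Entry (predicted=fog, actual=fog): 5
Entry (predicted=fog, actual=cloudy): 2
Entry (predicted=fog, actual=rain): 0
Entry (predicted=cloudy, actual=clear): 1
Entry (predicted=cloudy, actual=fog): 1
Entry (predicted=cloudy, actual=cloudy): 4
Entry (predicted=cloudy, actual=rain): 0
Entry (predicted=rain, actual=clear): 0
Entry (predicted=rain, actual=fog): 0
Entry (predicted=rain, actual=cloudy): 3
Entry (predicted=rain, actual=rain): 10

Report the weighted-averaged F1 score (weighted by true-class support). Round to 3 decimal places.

Per-class F1 score (2·TP/(2·TP+FP+FN)):
  clear: TP=4, FP=0+2+0=2, FN=2+1+0=3 → 8/13 = 0.6154
  fog: TP=5, FP=2+2+0=4, FN=0+1+0=1 → 10/15 = 0.6667
  cloudy: TP=4, FP=1+1+0=2, FN=2+2+3=7 → 8/17 = 0.4706
  rain: TP=10, FP=0+0+3=3, FN=0+0+0=0 → 20/23 = 0.8696
Weighted-F1 score = Σ (supportᵢ/N)·F1 scoreᵢ with N=34: (7/34)·0.6154 + (6/34)·0.6667 + (11/34)·0.4706 + (10/34)·0.8696 = 0.652

0.652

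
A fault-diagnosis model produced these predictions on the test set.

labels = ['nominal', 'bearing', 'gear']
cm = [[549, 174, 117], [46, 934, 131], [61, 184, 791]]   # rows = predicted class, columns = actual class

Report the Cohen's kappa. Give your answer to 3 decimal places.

Observed agreement pₒ = trace/N = 2274/2987 = 0.7613
Expected agreement pₑ = Σ (rowᵢ·colᵢ)/N² = (656·840 + 1292·1111 + 1039·1036)/2987² = 0.3433
κ = (pₒ − pₑ)/(1 − pₑ) = (0.7613 − 0.3433)/(1 − 0.3433) = 0.637

0.637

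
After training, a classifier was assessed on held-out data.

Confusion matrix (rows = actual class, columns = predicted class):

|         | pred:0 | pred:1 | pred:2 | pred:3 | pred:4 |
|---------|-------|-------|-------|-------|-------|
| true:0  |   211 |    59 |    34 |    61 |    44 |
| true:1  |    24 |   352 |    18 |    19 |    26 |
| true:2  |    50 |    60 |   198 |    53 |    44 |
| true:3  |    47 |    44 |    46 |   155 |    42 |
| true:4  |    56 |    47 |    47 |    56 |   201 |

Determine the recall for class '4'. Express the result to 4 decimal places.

Take TP from the diagonal, FP from the rest of the '4' prediction marginal, FN from the rest of the '4' actual marginal.
recall = TP/(TP+FN).
4: TP=201, FN=56+47+47+56=206 → 201/407 = 0.49386

0.4939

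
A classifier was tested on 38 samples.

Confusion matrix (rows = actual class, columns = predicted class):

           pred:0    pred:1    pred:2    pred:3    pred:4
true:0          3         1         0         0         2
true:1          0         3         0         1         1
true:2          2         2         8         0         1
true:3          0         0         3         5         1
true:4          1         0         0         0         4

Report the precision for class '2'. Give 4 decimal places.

precision = TP/(TP+FP).
2: TP=8, FP=0+0+3+0=3 → 8/11 = 0.72727

0.7273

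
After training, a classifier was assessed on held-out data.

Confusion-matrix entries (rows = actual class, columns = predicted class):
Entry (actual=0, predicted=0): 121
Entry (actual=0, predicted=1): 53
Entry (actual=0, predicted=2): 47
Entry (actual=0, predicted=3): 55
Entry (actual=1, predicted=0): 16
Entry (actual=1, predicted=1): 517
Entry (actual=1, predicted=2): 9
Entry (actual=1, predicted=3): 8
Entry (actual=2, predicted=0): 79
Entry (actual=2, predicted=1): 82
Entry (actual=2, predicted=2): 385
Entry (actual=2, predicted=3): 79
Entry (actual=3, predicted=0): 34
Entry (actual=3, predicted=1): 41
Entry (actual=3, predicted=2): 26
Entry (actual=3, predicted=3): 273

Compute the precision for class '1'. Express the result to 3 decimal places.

0.746

Treat '1' as positive and all other classes as negative.
precision = TP/(TP+FP).
1: TP=517, FP=53+82+41=176 → 517/693 = 0.7460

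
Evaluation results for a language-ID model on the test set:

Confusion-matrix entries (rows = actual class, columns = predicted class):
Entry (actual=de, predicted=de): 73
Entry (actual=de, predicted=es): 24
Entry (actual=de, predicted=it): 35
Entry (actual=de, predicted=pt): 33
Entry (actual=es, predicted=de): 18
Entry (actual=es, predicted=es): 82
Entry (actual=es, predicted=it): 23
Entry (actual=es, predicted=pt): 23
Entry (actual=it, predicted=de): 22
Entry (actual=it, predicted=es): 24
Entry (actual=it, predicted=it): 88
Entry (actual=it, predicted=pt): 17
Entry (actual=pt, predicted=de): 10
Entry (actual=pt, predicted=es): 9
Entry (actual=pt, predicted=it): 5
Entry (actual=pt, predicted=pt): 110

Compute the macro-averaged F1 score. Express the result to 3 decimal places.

Per-class F1 score (2·TP/(2·TP+FP+FN)):
  de: TP=73, FP=18+22+10=50, FN=24+35+33=92 → 146/288 = 0.5069
  es: TP=82, FP=24+24+9=57, FN=18+23+23=64 → 164/285 = 0.5754
  it: TP=88, FP=35+23+5=63, FN=22+24+17=63 → 176/302 = 0.5828
  pt: TP=110, FP=33+23+17=73, FN=10+9+5=24 → 220/317 = 0.6940
Macro-F1 score = mean = (0.5069 + 0.5754 + 0.5828 + 0.6940) / 4 = 0.590

0.590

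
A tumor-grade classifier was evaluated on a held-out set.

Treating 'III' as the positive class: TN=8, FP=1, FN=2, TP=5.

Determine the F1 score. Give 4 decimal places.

0.7692

Precision = TP/(TP+FP) = 5/6 = 0.8333
Recall = TP/(TP+FN) = 5/7 = 0.7143
F1 = 2·TP/(2·TP+FP+FN) = 10/13 = 0.7692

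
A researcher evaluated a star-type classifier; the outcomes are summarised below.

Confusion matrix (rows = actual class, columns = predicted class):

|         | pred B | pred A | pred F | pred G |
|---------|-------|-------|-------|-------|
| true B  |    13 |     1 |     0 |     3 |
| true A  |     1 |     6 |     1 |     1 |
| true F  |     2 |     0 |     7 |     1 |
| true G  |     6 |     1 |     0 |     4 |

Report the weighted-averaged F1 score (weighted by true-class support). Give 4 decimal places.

0.6354

Per-class F1 score (2·TP/(2·TP+FP+FN)):
  B: TP=13, FP=1+2+6=9, FN=1+0+3=4 → 26/39 = 0.66667
  A: TP=6, FP=1+0+1=2, FN=1+1+1=3 → 12/17 = 0.70588
  F: TP=7, FP=0+1+0=1, FN=2+0+1=3 → 14/18 = 0.77778
  G: TP=4, FP=3+1+1=5, FN=6+1+0=7 → 8/20 = 0.40000
Weighted-F1 score = Σ (supportᵢ/N)·F1 scoreᵢ with N=47: (17/47)·0.66667 + (9/47)·0.70588 + (10/47)·0.77778 + (11/47)·0.40000 = 0.6354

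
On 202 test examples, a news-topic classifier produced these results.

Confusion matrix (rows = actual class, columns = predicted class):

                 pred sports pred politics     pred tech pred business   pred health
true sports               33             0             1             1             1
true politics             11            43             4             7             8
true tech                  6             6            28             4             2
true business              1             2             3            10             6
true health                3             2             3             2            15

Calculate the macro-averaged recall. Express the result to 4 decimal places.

Per-class recall (TP/(TP+FN)):
  sports: TP=33, FN=0+1+1+1=3 → 33/36 = 0.91667
  politics: TP=43, FN=11+4+7+8=30 → 43/73 = 0.58904
  tech: TP=28, FN=6+6+4+2=18 → 28/46 = 0.60870
  business: TP=10, FN=1+2+3+6=12 → 10/22 = 0.45455
  health: TP=15, FN=3+2+3+2=10 → 15/25 = 0.60000
Macro-recall = mean = (0.91667 + 0.58904 + 0.60870 + 0.45455 + 0.60000) / 5 = 0.6338

0.6338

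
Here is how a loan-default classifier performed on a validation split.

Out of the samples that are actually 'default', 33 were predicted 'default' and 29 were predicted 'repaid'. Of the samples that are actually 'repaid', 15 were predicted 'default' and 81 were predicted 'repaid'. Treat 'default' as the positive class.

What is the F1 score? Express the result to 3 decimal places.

Precision = TP/(TP+FP) = 33/48 = 0.6875
Recall = TP/(TP+FN) = 33/62 = 0.5323
F1 = 2·TP/(2·TP+FP+FN) = 66/110 = 0.600

0.600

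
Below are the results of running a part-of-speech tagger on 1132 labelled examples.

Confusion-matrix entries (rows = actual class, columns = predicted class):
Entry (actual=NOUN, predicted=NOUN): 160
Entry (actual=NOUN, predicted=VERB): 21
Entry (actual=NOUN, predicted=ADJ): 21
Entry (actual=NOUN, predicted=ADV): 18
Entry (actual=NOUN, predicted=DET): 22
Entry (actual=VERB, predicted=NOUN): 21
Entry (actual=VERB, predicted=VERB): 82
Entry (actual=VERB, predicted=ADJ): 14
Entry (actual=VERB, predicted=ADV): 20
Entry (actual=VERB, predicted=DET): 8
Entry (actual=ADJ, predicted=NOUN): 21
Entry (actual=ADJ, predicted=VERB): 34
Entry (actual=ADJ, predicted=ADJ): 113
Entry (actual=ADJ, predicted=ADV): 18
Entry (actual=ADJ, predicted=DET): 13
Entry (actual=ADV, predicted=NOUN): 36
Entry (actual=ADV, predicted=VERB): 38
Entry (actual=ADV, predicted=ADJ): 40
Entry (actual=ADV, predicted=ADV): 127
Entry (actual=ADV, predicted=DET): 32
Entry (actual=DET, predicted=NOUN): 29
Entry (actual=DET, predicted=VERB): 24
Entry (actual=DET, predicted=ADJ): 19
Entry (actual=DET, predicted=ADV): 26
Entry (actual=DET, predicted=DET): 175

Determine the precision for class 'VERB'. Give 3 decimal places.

0.412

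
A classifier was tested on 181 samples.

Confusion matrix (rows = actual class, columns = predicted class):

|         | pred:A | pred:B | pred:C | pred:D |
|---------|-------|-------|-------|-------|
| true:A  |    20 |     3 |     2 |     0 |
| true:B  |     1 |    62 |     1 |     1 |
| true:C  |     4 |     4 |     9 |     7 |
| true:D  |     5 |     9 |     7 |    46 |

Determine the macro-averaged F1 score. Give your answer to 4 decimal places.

Per-class F1 score (2·TP/(2·TP+FP+FN)):
  A: TP=20, FP=1+4+5=10, FN=3+2+0=5 → 40/55 = 0.72727
  B: TP=62, FP=3+4+9=16, FN=1+1+1=3 → 124/143 = 0.86713
  C: TP=9, FP=2+1+7=10, FN=4+4+7=15 → 18/43 = 0.41860
  D: TP=46, FP=0+1+7=8, FN=5+9+7=21 → 92/121 = 0.76033
Macro-F1 score = mean = (0.72727 + 0.86713 + 0.41860 + 0.76033) / 4 = 0.6933

0.6933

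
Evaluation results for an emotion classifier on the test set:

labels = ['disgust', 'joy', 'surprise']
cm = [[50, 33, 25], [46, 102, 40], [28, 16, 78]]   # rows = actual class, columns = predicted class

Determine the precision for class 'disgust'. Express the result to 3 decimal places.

precision = TP/(TP+FP).
disgust: TP=50, FP=46+28=74 → 50/124 = 0.4032

0.403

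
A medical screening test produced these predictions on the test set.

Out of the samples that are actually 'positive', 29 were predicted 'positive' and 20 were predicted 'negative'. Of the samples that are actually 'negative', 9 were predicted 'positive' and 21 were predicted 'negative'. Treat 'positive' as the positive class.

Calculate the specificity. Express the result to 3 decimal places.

Specificity = TN/(TN+FP) = 21/(21+9) = 0.700

0.700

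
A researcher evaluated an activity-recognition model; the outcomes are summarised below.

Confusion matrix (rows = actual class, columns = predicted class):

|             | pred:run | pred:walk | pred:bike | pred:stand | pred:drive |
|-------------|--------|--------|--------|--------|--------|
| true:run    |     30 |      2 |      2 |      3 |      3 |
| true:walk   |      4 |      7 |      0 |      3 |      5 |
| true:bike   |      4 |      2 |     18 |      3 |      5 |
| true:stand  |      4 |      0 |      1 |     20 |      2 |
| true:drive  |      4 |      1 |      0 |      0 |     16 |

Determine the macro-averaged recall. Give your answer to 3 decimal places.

0.637

Per-class recall (TP/(TP+FN)):
  run: TP=30, FN=2+2+3+3=10 → 30/40 = 0.7500
  walk: TP=7, FN=4+0+3+5=12 → 7/19 = 0.3684
  bike: TP=18, FN=4+2+3+5=14 → 18/32 = 0.5625
  stand: TP=20, FN=4+0+1+2=7 → 20/27 = 0.7407
  drive: TP=16, FN=4+1+0+0=5 → 16/21 = 0.7619
Macro-recall = mean = (0.7500 + 0.3684 + 0.5625 + 0.7407 + 0.7619) / 5 = 0.637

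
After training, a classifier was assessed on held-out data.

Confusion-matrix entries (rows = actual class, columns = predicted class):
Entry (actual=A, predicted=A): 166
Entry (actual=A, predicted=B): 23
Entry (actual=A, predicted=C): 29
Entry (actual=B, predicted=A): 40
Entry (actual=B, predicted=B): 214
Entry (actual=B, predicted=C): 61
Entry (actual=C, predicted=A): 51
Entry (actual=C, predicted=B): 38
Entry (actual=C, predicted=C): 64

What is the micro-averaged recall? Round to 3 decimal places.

Micro-averaging pools counts across classes: ΣTP=444, ΣFP=242, ΣFN=242.
Micro-recall = TP/(TP+FN) on pooled counts = 0.647 (equals overall accuracy in single-label multiclass).

0.647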